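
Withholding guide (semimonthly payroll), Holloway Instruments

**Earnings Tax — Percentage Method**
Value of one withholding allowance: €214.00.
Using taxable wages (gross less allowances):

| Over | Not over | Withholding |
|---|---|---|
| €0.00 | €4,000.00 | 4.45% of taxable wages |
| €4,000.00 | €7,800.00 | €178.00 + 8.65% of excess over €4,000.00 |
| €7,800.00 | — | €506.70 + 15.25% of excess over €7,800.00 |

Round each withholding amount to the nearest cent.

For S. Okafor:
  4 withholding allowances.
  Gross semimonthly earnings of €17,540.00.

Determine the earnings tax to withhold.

€1,861.51

Earnings Tax: taxable = €17,540.00 − 4×€214.00 = €16,684.00
  €506.70 + 15.25% × (€16,684.00 − €7,800.00) = €506.70 + 15.25% × €8,884.00 = €1,861.51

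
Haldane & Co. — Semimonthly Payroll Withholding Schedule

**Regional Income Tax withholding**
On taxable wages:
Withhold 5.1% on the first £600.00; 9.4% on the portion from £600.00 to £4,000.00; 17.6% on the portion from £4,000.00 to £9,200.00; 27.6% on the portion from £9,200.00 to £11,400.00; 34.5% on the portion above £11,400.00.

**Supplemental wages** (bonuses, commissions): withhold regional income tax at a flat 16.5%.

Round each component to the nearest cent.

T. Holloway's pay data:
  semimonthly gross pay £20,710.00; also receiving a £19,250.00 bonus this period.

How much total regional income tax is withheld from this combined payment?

£8,260.80

Regional Income Tax: taxable = £20,710.00
  £1,872.60 + 34.5% × (£20,710.00 − £11,400.00) = £1,872.60 + 34.5% × £9,310.00 = £5,084.55
Supplemental (16.5% flat on bonus): 16.5% × £19,250.00 = £3,176.25
Total regional income tax: £5,084.55 + £3,176.25 = £8,260.80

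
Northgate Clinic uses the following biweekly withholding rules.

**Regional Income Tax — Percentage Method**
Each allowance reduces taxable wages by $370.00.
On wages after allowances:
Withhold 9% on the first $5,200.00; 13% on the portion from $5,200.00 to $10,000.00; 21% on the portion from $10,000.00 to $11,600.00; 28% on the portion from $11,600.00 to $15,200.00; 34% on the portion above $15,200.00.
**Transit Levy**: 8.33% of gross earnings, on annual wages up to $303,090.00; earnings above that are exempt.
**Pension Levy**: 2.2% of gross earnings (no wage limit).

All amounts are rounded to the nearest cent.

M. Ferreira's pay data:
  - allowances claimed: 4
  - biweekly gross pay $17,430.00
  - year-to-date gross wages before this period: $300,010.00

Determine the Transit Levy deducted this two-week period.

$256.56

Transit Levy: cap $303,090.00 − YTD $300,010.00 = $3,080.00 subject; 8.33% × $3,080.00 = $256.56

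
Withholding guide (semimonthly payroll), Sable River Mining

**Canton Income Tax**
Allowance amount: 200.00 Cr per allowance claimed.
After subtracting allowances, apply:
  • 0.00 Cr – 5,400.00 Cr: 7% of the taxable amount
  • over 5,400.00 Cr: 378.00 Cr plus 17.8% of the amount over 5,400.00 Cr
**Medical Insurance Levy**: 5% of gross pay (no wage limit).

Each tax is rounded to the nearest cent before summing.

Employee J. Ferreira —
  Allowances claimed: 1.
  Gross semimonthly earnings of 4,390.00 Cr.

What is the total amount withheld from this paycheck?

Canton Income Tax: taxable = 4,390.00 Cr − 1×200.00 Cr = 4,190.00 Cr
  7% × 4,190.00 Cr = 293.30 Cr
Medical Insurance Levy: 5% × 4,390.00 Cr = 219.50 Cr
Total: 293.30 Cr + 219.50 Cr = 512.80 Cr

512.80 Cr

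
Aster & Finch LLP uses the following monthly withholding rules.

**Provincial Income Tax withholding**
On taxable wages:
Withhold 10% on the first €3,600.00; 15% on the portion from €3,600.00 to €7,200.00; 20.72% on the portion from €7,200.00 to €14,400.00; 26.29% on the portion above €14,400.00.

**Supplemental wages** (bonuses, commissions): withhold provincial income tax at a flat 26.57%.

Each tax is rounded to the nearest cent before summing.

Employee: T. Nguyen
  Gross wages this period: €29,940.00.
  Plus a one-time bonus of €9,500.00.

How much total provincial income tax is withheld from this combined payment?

€9,001.46

Provincial Income Tax: taxable = €29,940.00
  €2,391.84 + 26.29% × (€29,940.00 − €14,400.00) = €2,391.84 + 26.29% × €15,540.00 = €6,477.31
Supplemental (26.57% flat on bonus): 26.57% × €9,500.00 = €2,524.15
Total provincial income tax: €6,477.31 + €2,524.15 = €9,001.46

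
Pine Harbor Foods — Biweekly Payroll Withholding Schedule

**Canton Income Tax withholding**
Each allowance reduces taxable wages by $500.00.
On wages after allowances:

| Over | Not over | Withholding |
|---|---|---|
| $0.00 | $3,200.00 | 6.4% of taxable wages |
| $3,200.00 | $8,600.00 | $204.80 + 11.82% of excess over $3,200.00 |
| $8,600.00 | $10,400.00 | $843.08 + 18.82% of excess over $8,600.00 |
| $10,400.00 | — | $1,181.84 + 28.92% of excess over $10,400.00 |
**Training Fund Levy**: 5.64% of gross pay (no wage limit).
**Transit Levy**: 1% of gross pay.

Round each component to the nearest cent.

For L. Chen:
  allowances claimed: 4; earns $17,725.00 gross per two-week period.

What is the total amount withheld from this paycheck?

Canton Income Tax: taxable = $17,725.00 − 4×$500.00 = $15,725.00
  $1,181.84 + 28.92% × ($15,725.00 − $10,400.00) = $1,181.84 + 28.92% × $5,325.00 = $2,721.83
Training Fund Levy: 5.64% × $17,725.00 = $999.69
Transit Levy: 1% × $17,725.00 = $177.25
Total: $2,721.83 + $999.69 + $177.25 = $3,898.77

$3,898.77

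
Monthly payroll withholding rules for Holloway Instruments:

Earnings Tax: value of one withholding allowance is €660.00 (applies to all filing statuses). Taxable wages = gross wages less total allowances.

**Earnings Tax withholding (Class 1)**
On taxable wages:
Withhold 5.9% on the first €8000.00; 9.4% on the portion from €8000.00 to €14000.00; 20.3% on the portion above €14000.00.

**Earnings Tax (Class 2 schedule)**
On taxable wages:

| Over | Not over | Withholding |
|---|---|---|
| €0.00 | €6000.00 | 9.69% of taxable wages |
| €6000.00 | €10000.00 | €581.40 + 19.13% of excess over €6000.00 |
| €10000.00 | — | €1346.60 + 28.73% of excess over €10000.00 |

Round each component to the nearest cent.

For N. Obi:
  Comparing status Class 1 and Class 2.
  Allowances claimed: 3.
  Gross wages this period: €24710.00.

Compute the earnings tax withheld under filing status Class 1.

Earnings Tax (Class 1): taxable = €24710.00 − 3×€660.00 = €22730.00
  €1036.00 + 20.3% × (€22730.00 − €14000.00) = €1036.00 + 20.3% × €8730.00 = €2808.19

€2808.19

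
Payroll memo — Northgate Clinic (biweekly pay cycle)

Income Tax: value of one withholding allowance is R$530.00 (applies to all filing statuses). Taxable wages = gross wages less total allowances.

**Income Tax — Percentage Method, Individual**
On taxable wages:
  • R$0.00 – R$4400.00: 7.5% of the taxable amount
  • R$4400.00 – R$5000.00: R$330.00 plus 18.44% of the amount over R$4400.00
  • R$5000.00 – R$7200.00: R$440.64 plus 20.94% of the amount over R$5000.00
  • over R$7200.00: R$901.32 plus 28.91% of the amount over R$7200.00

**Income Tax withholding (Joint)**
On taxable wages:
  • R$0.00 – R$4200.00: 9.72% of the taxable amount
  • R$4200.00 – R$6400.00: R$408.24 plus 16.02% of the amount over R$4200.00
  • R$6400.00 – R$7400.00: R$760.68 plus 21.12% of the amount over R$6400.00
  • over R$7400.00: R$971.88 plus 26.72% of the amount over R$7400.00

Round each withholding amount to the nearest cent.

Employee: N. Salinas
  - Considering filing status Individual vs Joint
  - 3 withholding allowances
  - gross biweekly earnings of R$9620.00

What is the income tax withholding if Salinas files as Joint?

R$1140.22

Income Tax (Joint): taxable = R$9620.00 − 3×R$530.00 = R$8030.00
  R$971.88 + 26.72% × (R$8030.00 − R$7400.00) = R$971.88 + 26.72% × R$630.00 = R$1140.22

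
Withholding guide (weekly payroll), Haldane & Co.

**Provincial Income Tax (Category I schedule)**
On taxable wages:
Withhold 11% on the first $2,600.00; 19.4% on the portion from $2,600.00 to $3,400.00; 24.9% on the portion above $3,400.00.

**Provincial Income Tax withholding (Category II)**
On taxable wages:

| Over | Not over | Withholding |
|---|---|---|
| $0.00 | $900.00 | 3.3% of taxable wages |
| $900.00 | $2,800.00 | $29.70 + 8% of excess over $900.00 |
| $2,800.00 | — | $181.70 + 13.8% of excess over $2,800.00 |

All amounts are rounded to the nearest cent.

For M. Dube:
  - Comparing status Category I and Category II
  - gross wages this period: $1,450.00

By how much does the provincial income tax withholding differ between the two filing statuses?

Provincial Income Tax (Category I): taxable = $1,450.00
  11% × $1,450.00 = $159.50
Provincial Income Tax (Category II): taxable = $1,450.00
  $29.70 + 8% × ($1,450.00 − $900.00) = $29.70 + 8% × $550.00 = $73.70
Difference: |$159.50 − $73.70| = $85.80 (higher under Category I)

$85.80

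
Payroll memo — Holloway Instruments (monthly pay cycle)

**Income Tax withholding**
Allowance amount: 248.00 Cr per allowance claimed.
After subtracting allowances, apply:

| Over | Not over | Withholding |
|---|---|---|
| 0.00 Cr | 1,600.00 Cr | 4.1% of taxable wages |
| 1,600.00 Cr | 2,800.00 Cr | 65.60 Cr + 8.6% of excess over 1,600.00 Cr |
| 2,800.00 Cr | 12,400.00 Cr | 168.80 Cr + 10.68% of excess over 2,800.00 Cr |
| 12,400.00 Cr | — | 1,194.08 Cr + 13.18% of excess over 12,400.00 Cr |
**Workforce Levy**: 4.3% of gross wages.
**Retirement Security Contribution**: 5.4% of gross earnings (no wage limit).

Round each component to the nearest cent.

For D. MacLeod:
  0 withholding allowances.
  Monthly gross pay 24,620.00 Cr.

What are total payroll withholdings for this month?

Income Tax: taxable = 24,620.00 Cr
  1,194.08 Cr + 13.18% × (24,620.00 Cr − 12,400.00 Cr) = 1,194.08 Cr + 13.18% × 12,220.00 Cr = 2,804.68 Cr
Workforce Levy: 4.3% × 24,620.00 Cr = 1,058.66 Cr
Retirement Security Contribution: 5.4% × 24,620.00 Cr = 1,329.48 Cr
Total: 2,804.68 Cr + 1,058.66 Cr + 1,329.48 Cr = 5,192.82 Cr

5,192.82 Cr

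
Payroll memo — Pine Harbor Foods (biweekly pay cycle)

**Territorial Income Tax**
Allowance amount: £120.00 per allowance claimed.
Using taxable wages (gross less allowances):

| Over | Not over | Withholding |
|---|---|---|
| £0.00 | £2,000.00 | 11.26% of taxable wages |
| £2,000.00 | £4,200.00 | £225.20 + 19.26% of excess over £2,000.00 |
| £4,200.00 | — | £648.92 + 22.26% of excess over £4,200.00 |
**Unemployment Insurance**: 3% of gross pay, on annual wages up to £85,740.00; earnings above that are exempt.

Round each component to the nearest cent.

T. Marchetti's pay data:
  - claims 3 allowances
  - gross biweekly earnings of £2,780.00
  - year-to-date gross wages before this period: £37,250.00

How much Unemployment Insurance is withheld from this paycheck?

£83.40

Unemployment Insurance: 3% × £2,780.00 = £83.40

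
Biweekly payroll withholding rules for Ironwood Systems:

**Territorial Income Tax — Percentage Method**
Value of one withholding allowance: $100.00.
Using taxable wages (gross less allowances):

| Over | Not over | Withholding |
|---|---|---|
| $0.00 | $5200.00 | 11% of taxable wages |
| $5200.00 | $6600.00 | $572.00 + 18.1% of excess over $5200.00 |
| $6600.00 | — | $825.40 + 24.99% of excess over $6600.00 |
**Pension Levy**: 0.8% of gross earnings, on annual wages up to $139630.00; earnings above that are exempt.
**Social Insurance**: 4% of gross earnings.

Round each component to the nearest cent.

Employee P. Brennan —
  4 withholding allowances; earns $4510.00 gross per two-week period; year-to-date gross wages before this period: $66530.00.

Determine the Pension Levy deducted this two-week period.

$36.08

Pension Levy: 0.8% × $4510.00 = $36.08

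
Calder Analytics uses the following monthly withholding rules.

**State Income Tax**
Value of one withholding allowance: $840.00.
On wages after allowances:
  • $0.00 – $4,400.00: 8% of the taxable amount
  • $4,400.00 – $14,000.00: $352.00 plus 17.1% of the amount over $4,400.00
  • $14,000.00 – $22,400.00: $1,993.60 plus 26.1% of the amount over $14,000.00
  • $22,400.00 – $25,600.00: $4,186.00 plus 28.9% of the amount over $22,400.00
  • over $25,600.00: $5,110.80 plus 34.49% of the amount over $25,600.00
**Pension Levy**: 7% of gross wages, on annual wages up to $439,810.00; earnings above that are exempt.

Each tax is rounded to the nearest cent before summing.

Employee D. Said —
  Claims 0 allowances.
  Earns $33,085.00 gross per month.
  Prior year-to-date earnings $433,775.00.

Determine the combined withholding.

$8,114.83

State Income Tax: taxable = $33,085.00
  $5,110.80 + 34.49% × ($33,085.00 − $25,600.00) = $5,110.80 + 34.49% × $7,485.00 = $7,692.38
Pension Levy: cap $439,810.00 − YTD $433,775.00 = $6,035.00 subject; 7% × $6,035.00 = $422.45
Total: $7,692.38 + $422.45 = $8,114.83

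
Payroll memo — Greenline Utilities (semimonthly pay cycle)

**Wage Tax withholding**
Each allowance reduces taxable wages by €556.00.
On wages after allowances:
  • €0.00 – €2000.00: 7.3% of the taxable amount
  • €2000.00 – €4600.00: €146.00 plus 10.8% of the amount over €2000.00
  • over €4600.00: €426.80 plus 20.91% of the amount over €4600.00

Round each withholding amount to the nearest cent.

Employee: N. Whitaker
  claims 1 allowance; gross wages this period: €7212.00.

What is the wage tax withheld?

Wage Tax: taxable = €7212.00 − 1×€556.00 = €6656.00
  €426.80 + 20.91% × (€6656.00 − €4600.00) = €426.80 + 20.91% × €2056.00 = €856.71

€856.71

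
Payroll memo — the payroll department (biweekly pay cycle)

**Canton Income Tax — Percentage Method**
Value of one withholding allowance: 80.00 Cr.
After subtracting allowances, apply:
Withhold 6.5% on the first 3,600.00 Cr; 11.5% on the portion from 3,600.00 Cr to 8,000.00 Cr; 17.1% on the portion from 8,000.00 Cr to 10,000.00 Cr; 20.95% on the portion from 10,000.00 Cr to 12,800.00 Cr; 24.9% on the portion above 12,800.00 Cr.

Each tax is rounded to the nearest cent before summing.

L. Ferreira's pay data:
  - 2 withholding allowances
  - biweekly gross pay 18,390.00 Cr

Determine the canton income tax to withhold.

3,020.67 Cr

Canton Income Tax: taxable = 18,390.00 Cr − 2×80.00 Cr = 18,230.00 Cr
  1,668.60 Cr + 24.9% × (18,230.00 Cr − 12,800.00 Cr) = 1,668.60 Cr + 24.9% × 5,430.00 Cr = 3,020.67 Cr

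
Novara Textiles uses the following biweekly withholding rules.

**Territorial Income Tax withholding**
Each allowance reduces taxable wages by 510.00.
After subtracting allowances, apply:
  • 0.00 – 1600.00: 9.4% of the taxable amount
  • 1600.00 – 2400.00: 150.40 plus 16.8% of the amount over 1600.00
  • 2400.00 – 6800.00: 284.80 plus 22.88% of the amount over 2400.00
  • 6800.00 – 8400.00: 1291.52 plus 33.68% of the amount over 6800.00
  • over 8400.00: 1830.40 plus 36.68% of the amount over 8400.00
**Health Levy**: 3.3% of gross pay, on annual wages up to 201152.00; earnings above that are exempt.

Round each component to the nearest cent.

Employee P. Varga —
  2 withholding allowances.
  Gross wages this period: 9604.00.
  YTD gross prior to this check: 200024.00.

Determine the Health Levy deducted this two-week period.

Health Levy: cap 201152.00 − YTD 200024.00 = 1128.00 subject; 3.3% × 1128.00 = 37.22

37.22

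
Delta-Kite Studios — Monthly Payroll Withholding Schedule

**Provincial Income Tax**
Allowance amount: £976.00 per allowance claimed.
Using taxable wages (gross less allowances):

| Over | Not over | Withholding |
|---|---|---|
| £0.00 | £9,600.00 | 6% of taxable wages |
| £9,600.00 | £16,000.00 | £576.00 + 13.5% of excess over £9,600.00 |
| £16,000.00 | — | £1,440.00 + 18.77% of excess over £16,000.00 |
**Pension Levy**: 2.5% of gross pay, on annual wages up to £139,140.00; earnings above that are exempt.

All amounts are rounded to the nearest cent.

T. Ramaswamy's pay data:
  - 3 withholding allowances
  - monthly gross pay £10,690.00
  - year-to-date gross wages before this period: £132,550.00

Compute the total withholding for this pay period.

£630.47

Provincial Income Tax: taxable = £10,690.00 − 3×£976.00 = £7,762.00
  6% × £7,762.00 = £465.72
Pension Levy: cap £139,140.00 − YTD £132,550.00 = £6,590.00 subject; 2.5% × £6,590.00 = £164.75
Total: £465.72 + £164.75 = £630.47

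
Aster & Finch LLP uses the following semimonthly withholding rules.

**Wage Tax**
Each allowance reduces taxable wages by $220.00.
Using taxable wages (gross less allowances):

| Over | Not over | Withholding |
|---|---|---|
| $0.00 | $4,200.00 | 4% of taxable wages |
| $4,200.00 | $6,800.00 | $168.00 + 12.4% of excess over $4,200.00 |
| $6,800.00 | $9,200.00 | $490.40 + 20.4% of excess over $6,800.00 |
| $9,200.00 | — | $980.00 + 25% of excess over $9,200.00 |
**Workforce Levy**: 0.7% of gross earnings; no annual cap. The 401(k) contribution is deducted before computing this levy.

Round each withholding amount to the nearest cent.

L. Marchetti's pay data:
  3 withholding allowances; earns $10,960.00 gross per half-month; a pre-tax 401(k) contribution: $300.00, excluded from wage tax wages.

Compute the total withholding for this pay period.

$1,254.62

Wage Tax: taxable = $10,960.00 − $300.00 − 3×$220.00 = $10,000.00
  $980.00 + 25% × ($10,000.00 − $9,200.00) = $980.00 + 25% × $800.00 = $1,180.00
Workforce Levy: 0.7% × $10,660.00 = $74.62
Total: $1,180.00 + $74.62 = $1,254.62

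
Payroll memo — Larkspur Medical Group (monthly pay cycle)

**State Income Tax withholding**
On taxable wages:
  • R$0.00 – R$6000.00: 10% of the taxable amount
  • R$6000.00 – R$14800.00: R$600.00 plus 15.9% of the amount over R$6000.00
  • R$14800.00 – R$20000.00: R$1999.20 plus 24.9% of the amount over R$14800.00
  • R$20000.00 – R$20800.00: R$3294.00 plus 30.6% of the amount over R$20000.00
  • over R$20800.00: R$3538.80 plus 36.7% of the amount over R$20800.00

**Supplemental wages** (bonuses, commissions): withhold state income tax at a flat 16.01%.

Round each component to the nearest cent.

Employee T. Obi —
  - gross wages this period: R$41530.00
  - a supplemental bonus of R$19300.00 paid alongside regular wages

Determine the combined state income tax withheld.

R$14236.64

State Income Tax: taxable = R$41530.00
  R$3538.80 + 36.7% × (R$41530.00 − R$20800.00) = R$3538.80 + 36.7% × R$20730.00 = R$11146.71
Supplemental (16.01% flat on bonus): 16.01% × R$19300.00 = R$3089.93
Total state income tax: R$11146.71 + R$3089.93 = R$14236.64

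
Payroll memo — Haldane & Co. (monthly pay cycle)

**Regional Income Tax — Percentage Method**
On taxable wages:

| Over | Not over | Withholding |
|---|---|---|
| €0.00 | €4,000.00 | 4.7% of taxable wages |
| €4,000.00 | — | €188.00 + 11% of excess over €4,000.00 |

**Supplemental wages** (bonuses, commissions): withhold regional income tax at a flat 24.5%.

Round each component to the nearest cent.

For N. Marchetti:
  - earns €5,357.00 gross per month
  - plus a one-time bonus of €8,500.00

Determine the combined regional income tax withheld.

€2,419.77

Regional Income Tax: taxable = €5,357.00
  €188.00 + 11% × (€5,357.00 − €4,000.00) = €188.00 + 11% × €1,357.00 = €337.27
Supplemental (24.5% flat on bonus): 24.5% × €8,500.00 = €2,082.50
Total regional income tax: €337.27 + €2,082.50 = €2,419.77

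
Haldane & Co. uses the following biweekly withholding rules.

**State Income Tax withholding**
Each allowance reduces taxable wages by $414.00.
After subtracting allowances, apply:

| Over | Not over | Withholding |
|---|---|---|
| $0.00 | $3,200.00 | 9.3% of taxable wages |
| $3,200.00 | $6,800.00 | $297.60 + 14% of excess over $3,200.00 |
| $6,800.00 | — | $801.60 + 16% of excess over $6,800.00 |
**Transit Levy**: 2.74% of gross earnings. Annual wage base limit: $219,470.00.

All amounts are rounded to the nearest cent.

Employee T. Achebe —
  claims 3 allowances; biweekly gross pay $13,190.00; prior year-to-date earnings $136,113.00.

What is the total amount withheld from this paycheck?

$1,986.69

State Income Tax: taxable = $13,190.00 − 3×$414.00 = $11,948.00
  $801.60 + 16% × ($11,948.00 − $6,800.00) = $801.60 + 16% × $5,148.00 = $1,625.28
Transit Levy: 2.74% × $13,190.00 = $361.41
Total: $1,625.28 + $361.41 = $1,986.69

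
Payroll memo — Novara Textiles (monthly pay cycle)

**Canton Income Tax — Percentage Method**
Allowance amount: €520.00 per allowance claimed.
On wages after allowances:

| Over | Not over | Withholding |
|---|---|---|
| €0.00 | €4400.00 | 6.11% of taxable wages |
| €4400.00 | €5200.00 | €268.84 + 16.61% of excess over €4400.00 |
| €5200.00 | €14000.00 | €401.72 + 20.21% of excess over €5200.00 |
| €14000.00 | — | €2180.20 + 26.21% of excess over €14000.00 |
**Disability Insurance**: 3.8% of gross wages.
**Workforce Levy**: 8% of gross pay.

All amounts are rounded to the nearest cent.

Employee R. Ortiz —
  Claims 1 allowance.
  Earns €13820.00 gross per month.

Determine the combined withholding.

€3669.49

Canton Income Tax: taxable = €13820.00 − 1×€520.00 = €13300.00
  €401.72 + 20.21% × (€13300.00 − €5200.00) = €401.72 + 20.21% × €8100.00 = €2038.73
Disability Insurance: 3.8% × €13820.00 = €525.16
Workforce Levy: 8% × €13820.00 = €1105.60
Total: €2038.73 + €525.16 + €1105.60 = €3669.49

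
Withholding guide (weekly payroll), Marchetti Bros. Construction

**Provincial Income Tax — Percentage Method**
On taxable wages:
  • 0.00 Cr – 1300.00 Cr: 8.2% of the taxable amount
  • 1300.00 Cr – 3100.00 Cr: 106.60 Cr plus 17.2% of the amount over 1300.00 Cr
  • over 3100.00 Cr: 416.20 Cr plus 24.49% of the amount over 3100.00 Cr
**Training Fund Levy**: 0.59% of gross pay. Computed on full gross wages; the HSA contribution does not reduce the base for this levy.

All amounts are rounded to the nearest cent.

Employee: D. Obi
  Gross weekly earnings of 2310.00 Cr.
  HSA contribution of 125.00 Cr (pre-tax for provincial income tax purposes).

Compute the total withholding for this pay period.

272.45 Cr

Provincial Income Tax: taxable = 2310.00 Cr − 125.00 Cr = 2185.00 Cr
  106.60 Cr + 17.2% × (2185.00 Cr − 1300.00 Cr) = 106.60 Cr + 17.2% × 885.00 Cr = 258.82 Cr
Training Fund Levy: 0.59% × 2310.00 Cr = 13.63 Cr
Total: 258.82 Cr + 13.63 Cr = 272.45 Cr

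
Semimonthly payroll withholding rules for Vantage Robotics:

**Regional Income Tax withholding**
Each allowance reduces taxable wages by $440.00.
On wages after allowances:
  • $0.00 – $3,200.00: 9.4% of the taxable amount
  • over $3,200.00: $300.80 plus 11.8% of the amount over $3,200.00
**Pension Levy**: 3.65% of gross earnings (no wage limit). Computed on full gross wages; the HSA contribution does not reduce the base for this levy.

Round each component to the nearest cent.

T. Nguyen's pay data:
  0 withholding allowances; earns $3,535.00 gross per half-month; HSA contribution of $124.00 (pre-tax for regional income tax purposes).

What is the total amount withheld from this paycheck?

Regional Income Tax: taxable = $3,535.00 − $124.00 = $3,411.00
  $300.80 + 11.8% × ($3,411.00 − $3,200.00) = $300.80 + 11.8% × $211.00 = $325.70
Pension Levy: 3.65% × $3,535.00 = $129.03
Total: $325.70 + $129.03 = $454.73

$454.73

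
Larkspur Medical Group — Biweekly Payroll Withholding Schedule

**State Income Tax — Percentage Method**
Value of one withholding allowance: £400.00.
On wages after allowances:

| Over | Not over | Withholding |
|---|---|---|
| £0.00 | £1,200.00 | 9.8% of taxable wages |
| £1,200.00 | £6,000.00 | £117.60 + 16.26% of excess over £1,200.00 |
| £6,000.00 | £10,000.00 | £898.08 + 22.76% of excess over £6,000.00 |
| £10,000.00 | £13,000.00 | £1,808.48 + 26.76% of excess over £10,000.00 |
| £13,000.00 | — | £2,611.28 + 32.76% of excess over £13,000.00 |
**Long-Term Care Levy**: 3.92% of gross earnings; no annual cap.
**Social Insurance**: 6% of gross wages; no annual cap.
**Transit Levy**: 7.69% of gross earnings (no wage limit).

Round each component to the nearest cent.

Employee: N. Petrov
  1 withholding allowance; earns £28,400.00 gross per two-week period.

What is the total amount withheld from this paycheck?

State Income Tax: taxable = £28,400.00 − 1×£400.00 = £28,000.00
  £2,611.28 + 32.76% × (£28,000.00 − £13,000.00) = £2,611.28 + 32.76% × £15,000.00 = £7,525.28
Long-Term Care Levy: 3.92% × £28,400.00 = £1,113.28
Social Insurance: 6% × £28,400.00 = £1,704.00
Transit Levy: 7.69% × £28,400.00 = £2,183.96
Total: £7,525.28 + £1,113.28 + £1,704.00 + £2,183.96 = £12,526.52

£12,526.52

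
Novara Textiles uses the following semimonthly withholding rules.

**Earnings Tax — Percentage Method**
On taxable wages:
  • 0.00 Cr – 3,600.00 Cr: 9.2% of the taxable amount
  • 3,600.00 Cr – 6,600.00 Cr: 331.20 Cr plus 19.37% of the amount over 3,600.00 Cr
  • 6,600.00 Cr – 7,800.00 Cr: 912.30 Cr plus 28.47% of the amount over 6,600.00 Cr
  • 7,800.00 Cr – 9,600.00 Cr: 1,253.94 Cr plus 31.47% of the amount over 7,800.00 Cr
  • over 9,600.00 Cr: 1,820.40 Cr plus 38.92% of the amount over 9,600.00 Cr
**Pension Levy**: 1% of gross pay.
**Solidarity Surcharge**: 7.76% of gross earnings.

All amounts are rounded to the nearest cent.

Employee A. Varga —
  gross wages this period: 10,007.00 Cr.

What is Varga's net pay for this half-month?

7,151.59 Cr

Earnings Tax: taxable = 10,007.00 Cr
  1,820.40 Cr + 38.92% × (10,007.00 Cr − 9,600.00 Cr) = 1,820.40 Cr + 38.92% × 407.00 Cr = 1,978.80 Cr
Pension Levy: 1% × 10,007.00 Cr = 100.07 Cr
Solidarity Surcharge: 7.76% × 10,007.00 Cr = 776.54 Cr
Total withheld: 1,978.80 Cr + 100.07 Cr + 776.54 Cr = 2,855.41 Cr
Net pay: 10,007.00 Cr − 2,855.41 Cr = 7,151.59 Cr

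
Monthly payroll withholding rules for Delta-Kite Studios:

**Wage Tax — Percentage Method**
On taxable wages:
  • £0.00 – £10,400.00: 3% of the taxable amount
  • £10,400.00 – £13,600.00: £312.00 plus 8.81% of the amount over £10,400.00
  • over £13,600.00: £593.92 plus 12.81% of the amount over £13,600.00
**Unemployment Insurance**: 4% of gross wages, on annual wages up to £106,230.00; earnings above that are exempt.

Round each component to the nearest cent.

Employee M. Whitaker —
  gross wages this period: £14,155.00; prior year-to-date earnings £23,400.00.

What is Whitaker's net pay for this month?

Wage Tax: taxable = £14,155.00
  £593.92 + 12.81% × (£14,155.00 − £13,600.00) = £593.92 + 12.81% × £555.00 = £665.02
Unemployment Insurance: 4% × £14,155.00 = £566.20
Total withheld: £665.02 + £566.20 = £1,231.22
Net pay: £14,155.00 − £1,231.22 = £12,923.78

£12,923.78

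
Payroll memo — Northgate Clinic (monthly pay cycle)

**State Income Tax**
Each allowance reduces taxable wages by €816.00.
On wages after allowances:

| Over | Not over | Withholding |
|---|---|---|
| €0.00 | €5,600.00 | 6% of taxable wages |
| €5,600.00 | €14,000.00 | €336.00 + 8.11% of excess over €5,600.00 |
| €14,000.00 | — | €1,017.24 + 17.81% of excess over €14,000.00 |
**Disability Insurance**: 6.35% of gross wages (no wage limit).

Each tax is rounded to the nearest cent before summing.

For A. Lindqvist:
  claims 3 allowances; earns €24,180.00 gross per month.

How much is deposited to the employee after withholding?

€20,250.26

State Income Tax: taxable = €24,180.00 − 3×€816.00 = €21,732.00
  €1,017.24 + 17.81% × (€21,732.00 − €14,000.00) = €1,017.24 + 17.81% × €7,732.00 = €2,394.31
Disability Insurance: 6.35% × €24,180.00 = €1,535.43
Total withheld: €2,394.31 + €1,535.43 = €3,929.74
Net pay: €24,180.00 − €3,929.74 = €20,250.26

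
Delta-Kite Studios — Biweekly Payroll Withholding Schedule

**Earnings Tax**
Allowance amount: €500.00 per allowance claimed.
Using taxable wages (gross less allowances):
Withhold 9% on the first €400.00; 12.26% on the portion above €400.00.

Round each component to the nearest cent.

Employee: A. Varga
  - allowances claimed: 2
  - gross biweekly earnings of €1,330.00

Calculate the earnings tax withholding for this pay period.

Earnings Tax: taxable = €1,330.00 − 2×€500.00 = €330.00
  9% × €330.00 = €29.70

€29.70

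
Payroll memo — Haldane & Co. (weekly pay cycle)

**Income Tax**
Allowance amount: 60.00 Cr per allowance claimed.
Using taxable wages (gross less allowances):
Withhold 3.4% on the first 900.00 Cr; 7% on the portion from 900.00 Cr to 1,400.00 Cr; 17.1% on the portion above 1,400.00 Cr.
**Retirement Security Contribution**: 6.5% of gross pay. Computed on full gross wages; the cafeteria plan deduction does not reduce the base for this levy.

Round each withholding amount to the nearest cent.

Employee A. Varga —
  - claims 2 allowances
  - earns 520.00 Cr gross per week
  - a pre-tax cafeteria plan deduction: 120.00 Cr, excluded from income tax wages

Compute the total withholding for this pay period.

Income Tax: taxable = 520.00 Cr − 120.00 Cr − 2×60.00 Cr = 280.00 Cr
  3.4% × 280.00 Cr = 9.52 Cr
Retirement Security Contribution: 6.5% × 520.00 Cr = 33.80 Cr
Total: 9.52 Cr + 33.80 Cr = 43.32 Cr

43.32 Cr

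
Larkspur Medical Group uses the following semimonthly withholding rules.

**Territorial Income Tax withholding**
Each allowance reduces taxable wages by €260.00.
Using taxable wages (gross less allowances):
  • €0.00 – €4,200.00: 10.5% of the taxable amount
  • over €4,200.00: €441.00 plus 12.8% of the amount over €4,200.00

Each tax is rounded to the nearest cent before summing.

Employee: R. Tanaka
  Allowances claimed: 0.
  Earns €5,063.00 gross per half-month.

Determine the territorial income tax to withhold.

€551.46

Territorial Income Tax: taxable = €5,063.00
  €441.00 + 12.8% × (€5,063.00 − €4,200.00) = €441.00 + 12.8% × €863.00 = €551.46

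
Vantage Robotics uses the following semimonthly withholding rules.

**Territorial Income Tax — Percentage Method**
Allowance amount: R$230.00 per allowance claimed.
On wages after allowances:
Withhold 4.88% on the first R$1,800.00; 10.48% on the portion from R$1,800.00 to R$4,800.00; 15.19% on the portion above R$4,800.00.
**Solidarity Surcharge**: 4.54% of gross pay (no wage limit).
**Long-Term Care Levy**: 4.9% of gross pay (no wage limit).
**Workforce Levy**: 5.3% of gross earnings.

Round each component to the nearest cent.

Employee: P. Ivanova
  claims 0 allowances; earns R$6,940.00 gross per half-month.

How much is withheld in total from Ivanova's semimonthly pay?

Territorial Income Tax: taxable = R$6,940.00
  R$402.24 + 15.19% × (R$6,940.00 − R$4,800.00) = R$402.24 + 15.19% × R$2,140.00 = R$727.31
Solidarity Surcharge: 4.54% × R$6,940.00 = R$315.08
Long-Term Care Levy: 4.9% × R$6,940.00 = R$340.06
Workforce Levy: 5.3% × R$6,940.00 = R$367.82
Total: R$727.31 + R$315.08 + R$340.06 + R$367.82 = R$1,750.27

R$1,750.27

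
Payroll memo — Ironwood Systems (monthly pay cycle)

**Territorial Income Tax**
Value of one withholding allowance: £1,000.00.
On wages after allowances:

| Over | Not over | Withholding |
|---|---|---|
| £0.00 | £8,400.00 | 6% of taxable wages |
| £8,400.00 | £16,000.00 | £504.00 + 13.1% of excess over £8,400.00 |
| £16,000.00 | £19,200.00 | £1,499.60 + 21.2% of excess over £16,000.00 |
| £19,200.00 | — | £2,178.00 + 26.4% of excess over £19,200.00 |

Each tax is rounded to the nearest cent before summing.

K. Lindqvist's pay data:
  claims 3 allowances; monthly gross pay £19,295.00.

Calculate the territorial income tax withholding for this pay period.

£1,562.14

Territorial Income Tax: taxable = £19,295.00 − 3×£1,000.00 = £16,295.00
  £1,499.60 + 21.2% × (£16,295.00 − £16,000.00) = £1,499.60 + 21.2% × £295.00 = £1,562.14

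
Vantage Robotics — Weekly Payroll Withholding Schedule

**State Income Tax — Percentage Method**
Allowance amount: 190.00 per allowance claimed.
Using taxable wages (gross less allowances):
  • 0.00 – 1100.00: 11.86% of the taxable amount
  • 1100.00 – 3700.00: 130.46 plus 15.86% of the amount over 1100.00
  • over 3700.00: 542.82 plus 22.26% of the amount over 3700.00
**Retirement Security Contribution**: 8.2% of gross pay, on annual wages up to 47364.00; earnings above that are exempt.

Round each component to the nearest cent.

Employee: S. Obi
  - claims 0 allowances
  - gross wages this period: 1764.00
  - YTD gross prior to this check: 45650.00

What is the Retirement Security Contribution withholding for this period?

Retirement Security Contribution: cap 47364.00 − YTD 45650.00 = 1714.00 subject; 8.2% × 1714.00 = 140.55

140.55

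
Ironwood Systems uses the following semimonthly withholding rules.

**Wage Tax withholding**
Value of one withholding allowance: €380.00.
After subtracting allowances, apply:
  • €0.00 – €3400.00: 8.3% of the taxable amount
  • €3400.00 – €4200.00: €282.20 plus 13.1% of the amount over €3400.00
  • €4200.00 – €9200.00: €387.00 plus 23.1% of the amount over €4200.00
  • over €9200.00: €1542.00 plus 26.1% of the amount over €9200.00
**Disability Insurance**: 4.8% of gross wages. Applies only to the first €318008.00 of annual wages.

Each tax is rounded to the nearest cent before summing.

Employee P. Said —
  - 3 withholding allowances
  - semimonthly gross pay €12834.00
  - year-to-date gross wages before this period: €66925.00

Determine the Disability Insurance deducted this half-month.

Disability Insurance: 4.8% × €12834.00 = €616.03

€616.03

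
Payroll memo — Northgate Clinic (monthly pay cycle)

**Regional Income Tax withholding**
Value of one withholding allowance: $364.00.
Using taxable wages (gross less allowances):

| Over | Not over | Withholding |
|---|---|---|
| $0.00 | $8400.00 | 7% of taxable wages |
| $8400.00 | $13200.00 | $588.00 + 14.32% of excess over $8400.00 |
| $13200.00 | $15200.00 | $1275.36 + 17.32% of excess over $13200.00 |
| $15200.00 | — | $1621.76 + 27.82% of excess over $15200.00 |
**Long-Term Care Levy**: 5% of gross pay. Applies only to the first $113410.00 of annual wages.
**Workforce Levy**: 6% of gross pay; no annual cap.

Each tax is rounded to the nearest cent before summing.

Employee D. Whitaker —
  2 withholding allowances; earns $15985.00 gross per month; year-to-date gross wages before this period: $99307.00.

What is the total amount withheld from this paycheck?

Regional Income Tax: taxable = $15985.00 − 2×$364.00 = $15257.00
  $1621.76 + 27.82% × ($15257.00 − $15200.00) = $1621.76 + 27.82% × $57.00 = $1637.62
Long-Term Care Levy: cap $113410.00 − YTD $99307.00 = $14103.00 subject; 5% × $14103.00 = $705.15
Workforce Levy: 6% × $15985.00 = $959.10
Total: $1637.62 + $705.15 + $959.10 = $3301.87

$3301.87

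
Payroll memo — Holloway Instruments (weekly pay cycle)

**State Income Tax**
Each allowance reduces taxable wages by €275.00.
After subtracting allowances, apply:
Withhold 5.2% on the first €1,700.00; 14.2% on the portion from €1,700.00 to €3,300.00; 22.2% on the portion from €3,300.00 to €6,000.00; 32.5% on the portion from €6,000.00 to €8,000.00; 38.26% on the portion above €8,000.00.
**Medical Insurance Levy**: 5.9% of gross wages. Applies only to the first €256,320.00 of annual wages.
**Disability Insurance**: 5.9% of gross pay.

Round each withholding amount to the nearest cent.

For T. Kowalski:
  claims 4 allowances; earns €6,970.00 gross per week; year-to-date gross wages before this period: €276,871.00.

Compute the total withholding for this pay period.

State Income Tax: taxable = €6,970.00 − 4×€275.00 = €5,870.00
  €315.60 + 22.2% × (€5,870.00 − €3,300.00) = €315.60 + 22.2% × €2,570.00 = €886.14
Medical Insurance Levy: YTD €276,871.00 ≥ cap €256,320.00 → €0.00
Disability Insurance: 5.9% × €6,970.00 = €411.23
Total: €886.14 + €0.00 + €411.23 = €1,297.37

€1,297.37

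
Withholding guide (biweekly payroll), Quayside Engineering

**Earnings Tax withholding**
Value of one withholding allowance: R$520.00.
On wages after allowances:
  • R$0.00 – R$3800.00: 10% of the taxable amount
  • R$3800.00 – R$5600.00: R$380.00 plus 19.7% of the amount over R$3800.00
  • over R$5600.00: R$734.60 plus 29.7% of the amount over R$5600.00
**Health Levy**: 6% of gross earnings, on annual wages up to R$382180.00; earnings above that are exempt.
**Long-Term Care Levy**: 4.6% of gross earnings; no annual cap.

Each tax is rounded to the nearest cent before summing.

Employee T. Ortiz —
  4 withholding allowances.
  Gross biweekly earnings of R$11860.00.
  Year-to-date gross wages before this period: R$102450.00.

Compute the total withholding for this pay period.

R$3233.22

Earnings Tax: taxable = R$11860.00 − 4×R$520.00 = R$9780.00
  R$734.60 + 29.7% × (R$9780.00 − R$5600.00) = R$734.60 + 29.7% × R$4180.00 = R$1976.06
Health Levy: 6% × R$11860.00 = R$711.60
Long-Term Care Levy: 4.6% × R$11860.00 = R$545.56
Total: R$1976.06 + R$711.60 + R$545.56 = R$3233.22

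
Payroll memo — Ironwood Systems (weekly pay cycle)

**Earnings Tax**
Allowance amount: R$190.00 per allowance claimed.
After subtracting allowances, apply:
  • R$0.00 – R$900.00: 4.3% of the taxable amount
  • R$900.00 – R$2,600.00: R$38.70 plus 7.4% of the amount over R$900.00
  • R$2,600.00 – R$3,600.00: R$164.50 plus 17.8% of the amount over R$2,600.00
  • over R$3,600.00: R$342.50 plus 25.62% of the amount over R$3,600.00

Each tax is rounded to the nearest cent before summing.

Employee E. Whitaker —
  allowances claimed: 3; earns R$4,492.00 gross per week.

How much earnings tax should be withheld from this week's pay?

Earnings Tax: taxable = R$4,492.00 − 3×R$190.00 = R$3,922.00
  R$342.50 + 25.62% × (R$3,922.00 − R$3,600.00) = R$342.50 + 25.62% × R$322.00 = R$425.00

R$425.00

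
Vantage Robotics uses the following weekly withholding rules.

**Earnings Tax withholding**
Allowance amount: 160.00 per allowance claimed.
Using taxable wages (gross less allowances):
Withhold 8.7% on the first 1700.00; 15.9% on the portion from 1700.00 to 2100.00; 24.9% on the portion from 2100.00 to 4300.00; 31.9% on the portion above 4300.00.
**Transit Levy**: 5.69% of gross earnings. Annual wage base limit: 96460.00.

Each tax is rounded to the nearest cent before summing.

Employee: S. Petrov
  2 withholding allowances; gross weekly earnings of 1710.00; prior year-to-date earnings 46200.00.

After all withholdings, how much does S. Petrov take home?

Earnings Tax: taxable = 1710.00 − 2×160.00 = 1390.00
  8.7% × 1390.00 = 120.93
Transit Levy: 5.69% × 1710.00 = 97.30
Total withheld: 120.93 + 97.30 = 218.23
Net pay: 1710.00 − 218.23 = 1491.77

1491.77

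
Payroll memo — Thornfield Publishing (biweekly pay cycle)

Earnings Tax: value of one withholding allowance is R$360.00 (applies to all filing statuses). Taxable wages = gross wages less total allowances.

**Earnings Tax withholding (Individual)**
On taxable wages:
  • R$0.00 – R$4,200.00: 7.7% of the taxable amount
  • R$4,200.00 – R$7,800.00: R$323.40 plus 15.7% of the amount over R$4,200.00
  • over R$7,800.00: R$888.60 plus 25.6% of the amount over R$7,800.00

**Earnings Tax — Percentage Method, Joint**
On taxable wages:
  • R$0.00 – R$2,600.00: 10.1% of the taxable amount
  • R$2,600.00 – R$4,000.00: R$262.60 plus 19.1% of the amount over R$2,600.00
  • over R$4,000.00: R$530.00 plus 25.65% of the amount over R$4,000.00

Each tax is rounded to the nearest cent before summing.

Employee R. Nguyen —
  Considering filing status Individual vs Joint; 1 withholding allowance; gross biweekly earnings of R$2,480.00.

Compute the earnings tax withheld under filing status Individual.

R$163.24

Earnings Tax (Individual): taxable = R$2,480.00 − 1×R$360.00 = R$2,120.00
  7.7% × R$2,120.00 = R$163.24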